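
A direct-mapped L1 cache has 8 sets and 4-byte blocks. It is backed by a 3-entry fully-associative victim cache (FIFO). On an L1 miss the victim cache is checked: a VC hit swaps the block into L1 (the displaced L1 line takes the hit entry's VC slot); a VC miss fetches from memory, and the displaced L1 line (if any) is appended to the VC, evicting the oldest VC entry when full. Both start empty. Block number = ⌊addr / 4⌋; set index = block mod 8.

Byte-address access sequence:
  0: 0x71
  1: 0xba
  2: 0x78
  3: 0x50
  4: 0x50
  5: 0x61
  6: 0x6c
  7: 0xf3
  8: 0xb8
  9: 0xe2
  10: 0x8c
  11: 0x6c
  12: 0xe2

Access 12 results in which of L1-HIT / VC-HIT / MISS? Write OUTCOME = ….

OUTCOME = L1-HIT

  [0] addr=0x71 blk=28 s=4: MISS | VC []
  [1] addr=0xba blk=46 s=6: MISS | VC []
  [2] addr=0x78 blk=30 s=6: MISS | VC [46]
  [3] addr=0x50 blk=20 s=4: MISS | VC [46, 28]
  [4] addr=0x50 blk=20 s=4: L1-HIT | VC [46, 28]
  [5] addr=0x61 blk=24 s=0: MISS | VC [46, 28]
  [6] addr=0x6c blk=27 s=3: MISS | VC [46, 28]
  [7] addr=0xf3 blk=60 s=4: MISS | VC [46, 28, 20]
  [8] addr=0xb8 blk=46 s=6: VC-HIT | VC [30, 28, 20]
  [9] addr=0xe2 blk=56 s=0: MISS | VC [28, 20, 24]
  [10] addr=0x8c blk=35 s=3: MISS | VC [20, 24, 27]
  [11] addr=0x6c blk=27 s=3: VC-HIT | VC [20, 24, 35]
  [12] addr=0xe2 blk=56 s=0: L1-HIT | VC [20, 24, 35]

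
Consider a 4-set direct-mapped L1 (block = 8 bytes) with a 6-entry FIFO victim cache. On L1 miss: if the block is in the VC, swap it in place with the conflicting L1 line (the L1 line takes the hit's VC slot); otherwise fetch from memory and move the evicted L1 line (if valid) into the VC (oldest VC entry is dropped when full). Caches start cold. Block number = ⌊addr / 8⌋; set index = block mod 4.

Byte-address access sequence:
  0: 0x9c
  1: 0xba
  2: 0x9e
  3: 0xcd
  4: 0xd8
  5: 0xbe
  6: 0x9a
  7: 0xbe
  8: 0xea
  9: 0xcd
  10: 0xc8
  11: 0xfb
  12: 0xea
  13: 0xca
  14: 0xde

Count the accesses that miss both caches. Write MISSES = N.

MISSES = 6

#0 0x9c→b19/s3 MISS; vc=[]
#1 0xba→b23/s3 MISS; vc=[19]
#2 0x9e→b19/s3 VC-HIT; vc=[23]
#3 0xcd→b25/s1 MISS; vc=[23]
#4 0xd8→b27/s3 MISS; vc=[23,19]
#5 0xbe→b23/s3 VC-HIT; vc=[27,19]
#6 0x9a→b19/s3 VC-HIT; vc=[27,23]
#7 0xbe→b23/s3 VC-HIT; vc=[27,19]
#8 0xea→b29/s1 MISS; vc=[27,19,25]
#9 0xcd→b25/s1 VC-HIT; vc=[27,19,29]
#10 0xc8→b25/s1 L1-HIT; vc=[27,19,29]
#11 0xfb→b31/s3 MISS; vc=[27,19,29,23]
#12 0xea→b29/s1 VC-HIT; vc=[27,19,25,23]
#13 0xca→b25/s1 VC-HIT; vc=[27,19,29,23]
#14 0xde→b27/s3 VC-HIT; vc=[31,19,29,23]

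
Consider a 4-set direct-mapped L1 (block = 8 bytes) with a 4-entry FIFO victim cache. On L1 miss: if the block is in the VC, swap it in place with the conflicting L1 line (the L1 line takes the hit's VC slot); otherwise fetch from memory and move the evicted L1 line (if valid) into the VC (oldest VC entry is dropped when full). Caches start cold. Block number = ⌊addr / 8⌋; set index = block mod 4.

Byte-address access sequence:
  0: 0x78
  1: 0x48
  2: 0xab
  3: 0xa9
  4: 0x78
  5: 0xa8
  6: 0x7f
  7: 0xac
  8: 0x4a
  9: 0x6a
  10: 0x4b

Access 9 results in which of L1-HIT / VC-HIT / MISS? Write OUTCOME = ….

OUTCOME = MISS

  [0] addr=0x78 blk=15 s=3: MISS | VC []
  [1] addr=0x48 blk=9 s=1: MISS | VC []
  [2] addr=0xab blk=21 s=1: MISS | VC [9]
  [3] addr=0xa9 blk=21 s=1: L1-HIT | VC [9]
  [4] addr=0x78 blk=15 s=3: L1-HIT | VC [9]
  [5] addr=0xa8 blk=21 s=1: L1-HIT | VC [9]
  [6] addr=0x7f blk=15 s=3: L1-HIT | VC [9]
  [7] addr=0xac blk=21 s=1: L1-HIT | VC [9]
  [8] addr=0x4a blk=9 s=1: VC-HIT | VC [21]
  [9] addr=0x6a blk=13 s=1: MISS | VC [21, 9]
  [10] addr=0x4b blk=9 s=1: VC-HIT | VC [21, 13]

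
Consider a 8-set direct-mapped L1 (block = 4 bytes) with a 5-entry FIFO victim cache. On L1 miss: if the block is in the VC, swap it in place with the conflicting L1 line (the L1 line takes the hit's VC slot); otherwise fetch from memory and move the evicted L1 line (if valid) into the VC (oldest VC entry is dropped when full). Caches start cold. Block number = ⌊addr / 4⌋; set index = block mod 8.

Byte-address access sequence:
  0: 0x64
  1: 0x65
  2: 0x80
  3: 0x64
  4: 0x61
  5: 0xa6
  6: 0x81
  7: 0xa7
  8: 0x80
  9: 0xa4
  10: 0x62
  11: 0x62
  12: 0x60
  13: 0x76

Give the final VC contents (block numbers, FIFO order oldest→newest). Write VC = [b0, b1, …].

VC = [32, 25]

0: 0x64 (blk 25, set 1) → MISS  vc=[]
1: 0x65 (blk 25, set 1) → L1-HIT  vc=[]
2: 0x80 (blk 32, set 0) → MISS  vc=[]
3: 0x64 (blk 25, set 1) → L1-HIT  vc=[]
4: 0x61 (blk 24, set 0) → MISS  vc=[32]
5: 0xa6 (blk 41, set 1) → MISS  vc=[32, 25]
6: 0x81 (blk 32, set 0) → VC-HIT  vc=[24, 25]
7: 0xa7 (blk 41, set 1) → L1-HIT  vc=[24, 25]
8: 0x80 (blk 32, set 0) → L1-HIT  vc=[24, 25]
9: 0xa4 (blk 41, set 1) → L1-HIT  vc=[24, 25]
10: 0x62 (blk 24, set 0) → VC-HIT  vc=[32, 25]
11: 0x62 (blk 24, set 0) → L1-HIT  vc=[32, 25]
12: 0x60 (blk 24, set 0) → L1-HIT  vc=[32, 25]
13: 0x76 (blk 29, set 5) → MISS  vc=[32, 25]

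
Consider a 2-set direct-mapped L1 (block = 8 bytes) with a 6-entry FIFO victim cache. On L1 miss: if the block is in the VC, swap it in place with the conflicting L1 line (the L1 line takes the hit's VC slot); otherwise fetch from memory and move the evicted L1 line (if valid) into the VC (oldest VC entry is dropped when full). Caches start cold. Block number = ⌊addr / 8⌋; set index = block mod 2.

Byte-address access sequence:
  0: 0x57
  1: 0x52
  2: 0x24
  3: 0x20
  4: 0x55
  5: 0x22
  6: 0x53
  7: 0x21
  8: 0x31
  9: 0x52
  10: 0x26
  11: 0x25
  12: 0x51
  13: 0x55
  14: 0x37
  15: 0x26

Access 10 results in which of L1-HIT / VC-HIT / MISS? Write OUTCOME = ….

0: 0x57 (blk 10, set 0) → MISS  vc=[]
1: 0x52 (blk 10, set 0) → L1-HIT  vc=[]
2: 0x24 (blk 4, set 0) → MISS  vc=[10]
3: 0x20 (blk 4, set 0) → L1-HIT  vc=[10]
4: 0x55 (blk 10, set 0) → VC-HIT  vc=[4]
5: 0x22 (blk 4, set 0) → VC-HIT  vc=[10]
6: 0x53 (blk 10, set 0) → VC-HIT  vc=[4]
7: 0x21 (blk 4, set 0) → VC-HIT  vc=[10]
8: 0x31 (blk 6, set 0) → MISS  vc=[10, 4]
9: 0x52 (blk 10, set 0) → VC-HIT  vc=[6, 4]
10: 0x26 (blk 4, set 0) → VC-HIT  vc=[6, 10]
11: 0x25 (blk 4, set 0) → L1-HIT  vc=[6, 10]
12: 0x51 (blk 10, set 0) → VC-HIT  vc=[6, 4]
13: 0x55 (blk 10, set 0) → L1-HIT  vc=[6, 4]
14: 0x37 (blk 6, set 0) → VC-HIT  vc=[10, 4]
15: 0x26 (blk 4, set 0) → VC-HIT  vc=[10, 6]

OUTCOME = VC-HIT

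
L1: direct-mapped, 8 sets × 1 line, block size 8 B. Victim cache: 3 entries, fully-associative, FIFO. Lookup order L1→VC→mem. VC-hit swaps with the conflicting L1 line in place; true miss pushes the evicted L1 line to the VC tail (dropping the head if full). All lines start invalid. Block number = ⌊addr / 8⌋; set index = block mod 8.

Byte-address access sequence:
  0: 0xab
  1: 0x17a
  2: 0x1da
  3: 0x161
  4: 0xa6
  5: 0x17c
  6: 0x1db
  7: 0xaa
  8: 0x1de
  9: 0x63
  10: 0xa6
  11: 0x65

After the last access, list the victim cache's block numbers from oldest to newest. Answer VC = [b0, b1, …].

0: 0xab (blk 21, set 5) → MISS  vc=[]
1: 0x17a (blk 47, set 7) → MISS  vc=[]
2: 0x1da (blk 59, set 3) → MISS  vc=[]
3: 0x161 (blk 44, set 4) → MISS  vc=[]
4: 0xa6 (blk 20, set 4) → MISS  vc=[44]
5: 0x17c (blk 47, set 7) → L1-HIT  vc=[44]
6: 0x1db (blk 59, set 3) → L1-HIT  vc=[44]
7: 0xaa (blk 21, set 5) → L1-HIT  vc=[44]
8: 0x1de (blk 59, set 3) → L1-HIT  vc=[44]
9: 0x63 (blk 12, set 4) → MISS  vc=[44, 20]
10: 0xa6 (blk 20, set 4) → VC-HIT  vc=[44, 12]
11: 0x65 (blk 12, set 4) → VC-HIT  vc=[44, 20]

VC = [44, 20]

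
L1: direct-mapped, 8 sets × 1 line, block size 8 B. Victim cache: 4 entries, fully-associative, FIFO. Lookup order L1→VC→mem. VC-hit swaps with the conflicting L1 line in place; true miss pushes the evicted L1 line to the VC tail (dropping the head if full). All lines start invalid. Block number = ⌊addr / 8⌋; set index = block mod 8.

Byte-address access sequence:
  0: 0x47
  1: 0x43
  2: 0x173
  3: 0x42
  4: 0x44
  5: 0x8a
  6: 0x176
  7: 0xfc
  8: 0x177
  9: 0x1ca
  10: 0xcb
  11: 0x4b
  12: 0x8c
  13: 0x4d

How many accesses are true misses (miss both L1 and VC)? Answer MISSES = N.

  [0] addr=0x47 blk=8 s=0: MISS | VC []
  [1] addr=0x43 blk=8 s=0: L1-HIT | VC []
  [2] addr=0x173 blk=46 s=6: MISS | VC []
  [3] addr=0x42 blk=8 s=0: L1-HIT | VC []
  [4] addr=0x44 blk=8 s=0: L1-HIT | VC []
  [5] addr=0x8a blk=17 s=1: MISS | VC []
  [6] addr=0x176 blk=46 s=6: L1-HIT | VC []
  [7] addr=0xfc blk=31 s=7: MISS | VC []
  [8] addr=0x177 blk=46 s=6: L1-HIT | VC []
  [9] addr=0x1ca blk=57 s=1: MISS | VC [17]
  [10] addr=0xcb blk=25 s=1: MISS | VC [17, 57]
  [11] addr=0x4b blk=9 s=1: MISS | VC [17, 57, 25]
  [12] addr=0x8c blk=17 s=1: VC-HIT | VC [9, 57, 25]
  [13] addr=0x4d blk=9 s=1: VC-HIT | VC [17, 57, 25]

MISSES = 7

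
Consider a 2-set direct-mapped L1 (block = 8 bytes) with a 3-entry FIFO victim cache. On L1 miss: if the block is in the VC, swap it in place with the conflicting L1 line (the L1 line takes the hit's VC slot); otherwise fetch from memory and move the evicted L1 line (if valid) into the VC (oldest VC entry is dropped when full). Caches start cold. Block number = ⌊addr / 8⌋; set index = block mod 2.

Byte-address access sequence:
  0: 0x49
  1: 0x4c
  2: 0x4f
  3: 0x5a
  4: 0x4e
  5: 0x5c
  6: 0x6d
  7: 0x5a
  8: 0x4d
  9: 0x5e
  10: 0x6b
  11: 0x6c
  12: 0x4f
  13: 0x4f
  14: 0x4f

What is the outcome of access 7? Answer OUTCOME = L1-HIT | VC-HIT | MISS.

OUTCOME = VC-HIT

#0 0x49→b9/s1 MISS; vc=[]
#1 0x4c→b9/s1 L1-HIT; vc=[]
#2 0x4f→b9/s1 L1-HIT; vc=[]
#3 0x5a→b11/s1 MISS; vc=[9]
#4 0x4e→b9/s1 VC-HIT; vc=[11]
#5 0x5c→b11/s1 VC-HIT; vc=[9]
#6 0x6d→b13/s1 MISS; vc=[9,11]
#7 0x5a→b11/s1 VC-HIT; vc=[9,13]
#8 0x4d→b9/s1 VC-HIT; vc=[11,13]
#9 0x5e→b11/s1 VC-HIT; vc=[9,13]
#10 0x6b→b13/s1 VC-HIT; vc=[9,11]
#11 0x6c→b13/s1 L1-HIT; vc=[9,11]
#12 0x4f→b9/s1 VC-HIT; vc=[13,11]
#13 0x4f→b9/s1 L1-HIT; vc=[13,11]
#14 0x4f→b9/s1 L1-HIT; vc=[13,11]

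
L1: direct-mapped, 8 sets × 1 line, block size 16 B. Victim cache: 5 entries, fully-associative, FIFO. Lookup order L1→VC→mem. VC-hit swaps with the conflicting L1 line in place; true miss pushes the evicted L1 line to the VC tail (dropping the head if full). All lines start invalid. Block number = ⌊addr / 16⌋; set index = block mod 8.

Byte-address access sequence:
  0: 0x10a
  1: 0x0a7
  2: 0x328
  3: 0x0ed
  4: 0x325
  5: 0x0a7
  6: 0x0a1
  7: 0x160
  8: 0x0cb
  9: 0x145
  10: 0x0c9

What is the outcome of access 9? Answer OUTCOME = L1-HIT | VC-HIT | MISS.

#0 0x10a→b16/s0 MISS; vc=[]
#1 0xa7→b10/s2 MISS; vc=[]
#2 0x328→b50/s2 MISS; vc=[10]
#3 0xed→b14/s6 MISS; vc=[10]
#4 0x325→b50/s2 L1-HIT; vc=[10]
#5 0xa7→b10/s2 VC-HIT; vc=[50]
#6 0xa1→b10/s2 L1-HIT; vc=[50]
#7 0x160→b22/s6 MISS; vc=[50,14]
#8 0xcb→b12/s4 MISS; vc=[50,14]
#9 0x145→b20/s4 MISS; vc=[50,14,12]
#10 0xc9→b12/s4 VC-HIT; vc=[50,14,20]

OUTCOME = MISS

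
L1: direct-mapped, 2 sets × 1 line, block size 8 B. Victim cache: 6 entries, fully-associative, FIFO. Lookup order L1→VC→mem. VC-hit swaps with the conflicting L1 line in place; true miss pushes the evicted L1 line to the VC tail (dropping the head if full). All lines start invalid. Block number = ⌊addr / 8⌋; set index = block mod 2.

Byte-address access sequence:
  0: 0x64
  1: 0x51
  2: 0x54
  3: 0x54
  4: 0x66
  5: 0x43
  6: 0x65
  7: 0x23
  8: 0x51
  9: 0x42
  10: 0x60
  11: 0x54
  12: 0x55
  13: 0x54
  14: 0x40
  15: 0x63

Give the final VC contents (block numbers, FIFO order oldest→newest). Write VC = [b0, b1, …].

0: 0x64 (blk 12, set 0) → MISS  vc=[]
1: 0x51 (blk 10, set 0) → MISS  vc=[12]
2: 0x54 (blk 10, set 0) → L1-HIT  vc=[12]
3: 0x54 (blk 10, set 0) → L1-HIT  vc=[12]
4: 0x66 (blk 12, set 0) → VC-HIT  vc=[10]
5: 0x43 (blk 8, set 0) → MISS  vc=[10, 12]
6: 0x65 (blk 12, set 0) → VC-HIT  vc=[10, 8]
7: 0x23 (blk 4, set 0) → MISS  vc=[10, 8, 12]
8: 0x51 (blk 10, set 0) → VC-HIT  vc=[4, 8, 12]
9: 0x42 (blk 8, set 0) → VC-HIT  vc=[4, 10, 12]
10: 0x60 (blk 12, set 0) → VC-HIT  vc=[4, 10, 8]
11: 0x54 (blk 10, set 0) → VC-HIT  vc=[4, 12, 8]
12: 0x55 (blk 10, set 0) → L1-HIT  vc=[4, 12, 8]
13: 0x54 (blk 10, set 0) → L1-HIT  vc=[4, 12, 8]
14: 0x40 (blk 8, set 0) → VC-HIT  vc=[4, 12, 10]
15: 0x63 (blk 12, set 0) → VC-HIT  vc=[4, 8, 10]

VC = [4, 8, 10]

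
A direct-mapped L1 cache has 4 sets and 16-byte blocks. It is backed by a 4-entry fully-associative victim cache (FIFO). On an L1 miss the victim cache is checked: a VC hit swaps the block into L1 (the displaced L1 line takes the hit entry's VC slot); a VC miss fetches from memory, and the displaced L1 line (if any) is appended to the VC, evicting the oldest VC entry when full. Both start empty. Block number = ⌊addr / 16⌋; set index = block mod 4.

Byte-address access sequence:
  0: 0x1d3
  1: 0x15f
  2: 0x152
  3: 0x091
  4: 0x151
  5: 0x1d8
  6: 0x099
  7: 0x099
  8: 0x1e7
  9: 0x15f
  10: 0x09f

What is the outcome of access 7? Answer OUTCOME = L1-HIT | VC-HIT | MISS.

#0 0x1d3→b29/s1 MISS; vc=[]
#1 0x15f→b21/s1 MISS; vc=[29]
#2 0x152→b21/s1 L1-HIT; vc=[29]
#3 0x91→b9/s1 MISS; vc=[29,21]
#4 0x151→b21/s1 VC-HIT; vc=[29,9]
#5 0x1d8→b29/s1 VC-HIT; vc=[21,9]
#6 0x99→b9/s1 VC-HIT; vc=[21,29]
#7 0x99→b9/s1 L1-HIT; vc=[21,29]
#8 0x1e7→b30/s2 MISS; vc=[21,29]
#9 0x15f→b21/s1 VC-HIT; vc=[9,29]
#10 0x9f→b9/s1 VC-HIT; vc=[21,29]

OUTCOME = L1-HIT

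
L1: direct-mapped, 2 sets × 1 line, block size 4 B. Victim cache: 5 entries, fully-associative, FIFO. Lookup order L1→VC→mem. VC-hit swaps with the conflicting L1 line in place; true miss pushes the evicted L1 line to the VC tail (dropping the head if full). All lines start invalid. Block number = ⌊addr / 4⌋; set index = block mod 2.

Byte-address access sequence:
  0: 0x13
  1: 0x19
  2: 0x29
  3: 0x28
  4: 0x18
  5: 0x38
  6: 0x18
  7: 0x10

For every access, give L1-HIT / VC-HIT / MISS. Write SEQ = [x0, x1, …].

SEQ = [MISS, MISS, MISS, L1-HIT, VC-HIT, MISS, VC-HIT, VC-HIT]

  [0] addr=0x13 blk=4 s=0: MISS | VC []
  [1] addr=0x19 blk=6 s=0: MISS | VC [4]
  [2] addr=0x29 blk=10 s=0: MISS | VC [4, 6]
  [3] addr=0x28 blk=10 s=0: L1-HIT | VC [4, 6]
  [4] addr=0x18 blk=6 s=0: VC-HIT | VC [4, 10]
  [5] addr=0x38 blk=14 s=0: MISS | VC [4, 10, 6]
  [6] addr=0x18 blk=6 s=0: VC-HIT | VC [4, 10, 14]
  [7] addr=0x10 blk=4 s=0: VC-HIT | VC [6, 10, 14]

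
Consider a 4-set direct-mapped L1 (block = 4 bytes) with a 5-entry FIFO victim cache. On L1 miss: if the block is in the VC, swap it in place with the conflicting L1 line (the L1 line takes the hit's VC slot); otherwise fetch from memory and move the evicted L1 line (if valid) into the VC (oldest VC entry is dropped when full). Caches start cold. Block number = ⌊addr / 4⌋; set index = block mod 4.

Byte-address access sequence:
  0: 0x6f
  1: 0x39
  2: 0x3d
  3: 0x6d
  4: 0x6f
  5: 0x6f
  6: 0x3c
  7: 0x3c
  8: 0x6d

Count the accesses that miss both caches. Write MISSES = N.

MISSES = 3

0: 0x6f (blk 27, set 3) → MISS  vc=[]
1: 0x39 (blk 14, set 2) → MISS  vc=[]
2: 0x3d (blk 15, set 3) → MISS  vc=[27]
3: 0x6d (blk 27, set 3) → VC-HIT  vc=[15]
4: 0x6f (blk 27, set 3) → L1-HIT  vc=[15]
5: 0x6f (blk 27, set 3) → L1-HIT  vc=[15]
6: 0x3c (blk 15, set 3) → VC-HIT  vc=[27]
7: 0x3c (blk 15, set 3) → L1-HIT  vc=[27]
8: 0x6d (blk 27, set 3) → VC-HIT  vc=[15]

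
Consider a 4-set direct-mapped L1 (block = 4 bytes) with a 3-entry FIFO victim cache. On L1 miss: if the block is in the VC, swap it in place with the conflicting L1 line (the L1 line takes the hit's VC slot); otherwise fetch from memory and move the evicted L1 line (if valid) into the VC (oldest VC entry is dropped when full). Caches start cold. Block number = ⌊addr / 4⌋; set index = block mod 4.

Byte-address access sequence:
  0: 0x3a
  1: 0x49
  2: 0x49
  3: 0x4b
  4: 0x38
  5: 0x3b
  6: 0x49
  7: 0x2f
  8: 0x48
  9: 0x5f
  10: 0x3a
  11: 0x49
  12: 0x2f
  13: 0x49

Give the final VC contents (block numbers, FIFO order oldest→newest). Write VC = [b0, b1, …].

VC = [14, 23]

#0 0x3a→b14/s2 MISS; vc=[]
#1 0x49→b18/s2 MISS; vc=[14]
#2 0x49→b18/s2 L1-HIT; vc=[14]
#3 0x4b→b18/s2 L1-HIT; vc=[14]
#4 0x38→b14/s2 VC-HIT; vc=[18]
#5 0x3b→b14/s2 L1-HIT; vc=[18]
#6 0x49→b18/s2 VC-HIT; vc=[14]
#7 0x2f→b11/s3 MISS; vc=[14]
#8 0x48→b18/s2 L1-HIT; vc=[14]
#9 0x5f→b23/s3 MISS; vc=[14,11]
#10 0x3a→b14/s2 VC-HIT; vc=[18,11]
#11 0x49→b18/s2 VC-HIT; vc=[14,11]
#12 0x2f→b11/s3 VC-HIT; vc=[14,23]
#13 0x49→b18/s2 L1-HIT; vc=[14,23]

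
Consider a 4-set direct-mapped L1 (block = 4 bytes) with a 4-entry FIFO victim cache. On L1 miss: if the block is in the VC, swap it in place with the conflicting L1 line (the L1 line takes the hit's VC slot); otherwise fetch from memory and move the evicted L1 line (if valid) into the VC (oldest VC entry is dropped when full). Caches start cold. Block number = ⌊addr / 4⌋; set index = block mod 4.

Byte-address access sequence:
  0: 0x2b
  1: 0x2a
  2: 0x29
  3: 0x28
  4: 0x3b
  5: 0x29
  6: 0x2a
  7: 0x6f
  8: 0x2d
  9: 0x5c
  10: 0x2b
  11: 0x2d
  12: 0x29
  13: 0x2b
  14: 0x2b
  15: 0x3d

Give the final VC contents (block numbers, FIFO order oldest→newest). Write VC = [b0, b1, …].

0: 0x2b (blk 10, set 2) → MISS  vc=[]
1: 0x2a (blk 10, set 2) → L1-HIT  vc=[]
2: 0x29 (blk 10, set 2) → L1-HIT  vc=[]
3: 0x28 (blk 10, set 2) → L1-HIT  vc=[]
4: 0x3b (blk 14, set 2) → MISS  vc=[10]
5: 0x29 (blk 10, set 2) → VC-HIT  vc=[14]
6: 0x2a (blk 10, set 2) → L1-HIT  vc=[14]
7: 0x6f (blk 27, set 3) → MISS  vc=[14]
8: 0x2d (blk 11, set 3) → MISS  vc=[14, 27]
9: 0x5c (blk 23, set 3) → MISS  vc=[14, 27, 11]
10: 0x2b (blk 10, set 2) → L1-HIT  vc=[14, 27, 11]
11: 0x2d (blk 11, set 3) → VC-HIT  vc=[14, 27, 23]
12: 0x29 (blk 10, set 2) → L1-HIT  vc=[14, 27, 23]
13: 0x2b (blk 10, set 2) → L1-HIT  vc=[14, 27, 23]
14: 0x2b (blk 10, set 2) → L1-HIT  vc=[14, 27, 23]
15: 0x3d (blk 15, set 3) → MISS  vc=[14, 27, 23, 11]

VC = [14, 27, 23, 11]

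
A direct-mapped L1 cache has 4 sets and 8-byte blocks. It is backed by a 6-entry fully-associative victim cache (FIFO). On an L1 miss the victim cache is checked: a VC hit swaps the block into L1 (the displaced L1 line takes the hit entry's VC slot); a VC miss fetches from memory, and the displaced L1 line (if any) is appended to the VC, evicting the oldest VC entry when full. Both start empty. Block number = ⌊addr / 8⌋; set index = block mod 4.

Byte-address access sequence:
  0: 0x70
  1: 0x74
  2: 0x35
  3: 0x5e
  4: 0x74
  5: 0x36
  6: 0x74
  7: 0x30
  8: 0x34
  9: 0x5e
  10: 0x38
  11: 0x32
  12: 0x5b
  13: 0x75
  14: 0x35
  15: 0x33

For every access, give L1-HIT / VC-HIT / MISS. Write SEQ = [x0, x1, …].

#0 0x70→b14/s2 MISS; vc=[]
#1 0x74→b14/s2 L1-HIT; vc=[]
#2 0x35→b6/s2 MISS; vc=[14]
#3 0x5e→b11/s3 MISS; vc=[14]
#4 0x74→b14/s2 VC-HIT; vc=[6]
#5 0x36→b6/s2 VC-HIT; vc=[14]
#6 0x74→b14/s2 VC-HIT; vc=[6]
#7 0x30→b6/s2 VC-HIT; vc=[14]
#8 0x34→b6/s2 L1-HIT; vc=[14]
#9 0x5e→b11/s3 L1-HIT; vc=[14]
#10 0x38→b7/s3 MISS; vc=[14,11]
#11 0x32→b6/s2 L1-HIT; vc=[14,11]
#12 0x5b→b11/s3 VC-HIT; vc=[14,7]
#13 0x75→b14/s2 VC-HIT; vc=[6,7]
#14 0x35→b6/s2 VC-HIT; vc=[14,7]
#15 0x33→b6/s2 L1-HIT; vc=[14,7]

SEQ = [MISS, L1-HIT, MISS, MISS, VC-HIT, VC-HIT, VC-HIT, VC-HIT, L1-HIT, L1-HIT, MISS, L1-HIT, VC-HIT, VC-HIT, VC-HIT, L1-HIT]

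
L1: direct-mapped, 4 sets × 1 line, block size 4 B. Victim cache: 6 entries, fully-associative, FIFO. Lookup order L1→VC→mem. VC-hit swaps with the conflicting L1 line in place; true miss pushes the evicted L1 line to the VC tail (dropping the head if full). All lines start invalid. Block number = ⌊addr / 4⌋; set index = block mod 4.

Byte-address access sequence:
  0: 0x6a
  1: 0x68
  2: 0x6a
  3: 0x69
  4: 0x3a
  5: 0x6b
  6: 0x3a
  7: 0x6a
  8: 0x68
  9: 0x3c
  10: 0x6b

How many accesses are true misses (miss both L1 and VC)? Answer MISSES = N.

MISSES = 3

  [0] addr=0x6a blk=26 s=2: MISS | VC []
  [1] addr=0x68 blk=26 s=2: L1-HIT | VC []
  [2] addr=0x6a blk=26 s=2: L1-HIT | VC []
  [3] addr=0x69 blk=26 s=2: L1-HIT | VC []
  [4] addr=0x3a blk=14 s=2: MISS | VC [26]
  [5] addr=0x6b blk=26 s=2: VC-HIT | VC [14]
  [6] addr=0x3a blk=14 s=2: VC-HIT | VC [26]
  [7] addr=0x6a blk=26 s=2: VC-HIT | VC [14]
  [8] addr=0x68 blk=26 s=2: L1-HIT | VC [14]
  [9] addr=0x3c blk=15 s=3: MISS | VC [14]
  [10] addr=0x6b blk=26 s=2: L1-HIT | VC [14]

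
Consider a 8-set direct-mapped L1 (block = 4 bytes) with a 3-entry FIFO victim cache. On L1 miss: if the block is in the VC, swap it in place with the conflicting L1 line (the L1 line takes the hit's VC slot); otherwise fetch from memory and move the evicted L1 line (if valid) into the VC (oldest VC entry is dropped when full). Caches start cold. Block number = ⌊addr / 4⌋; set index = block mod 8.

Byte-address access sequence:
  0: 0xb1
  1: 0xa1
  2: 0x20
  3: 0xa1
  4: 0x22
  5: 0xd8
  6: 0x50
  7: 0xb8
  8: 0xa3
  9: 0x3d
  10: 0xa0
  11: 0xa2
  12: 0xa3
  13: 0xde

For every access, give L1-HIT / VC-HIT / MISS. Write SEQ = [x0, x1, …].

SEQ = [MISS, MISS, MISS, VC-HIT, VC-HIT, MISS, MISS, MISS, VC-HIT, MISS, L1-HIT, L1-HIT, L1-HIT, MISS]

  [0] addr=0xb1 blk=44 s=4: MISS | VC []
  [1] addr=0xa1 blk=40 s=0: MISS | VC []
  [2] addr=0x20 blk=8 s=0: MISS | VC [40]
  [3] addr=0xa1 blk=40 s=0: VC-HIT | VC [8]
  [4] addr=0x22 blk=8 s=0: VC-HIT | VC [40]
  [5] addr=0xd8 blk=54 s=6: MISS | VC [40]
  [6] addr=0x50 blk=20 s=4: MISS | VC [40, 44]
  [7] addr=0xb8 blk=46 s=6: MISS | VC [40, 44, 54]
  [8] addr=0xa3 blk=40 s=0: VC-HIT | VC [8, 44, 54]
  [9] addr=0x3d blk=15 s=7: MISS | VC [8, 44, 54]
  [10] addr=0xa0 blk=40 s=0: L1-HIT | VC [8, 44, 54]
  [11] addr=0xa2 blk=40 s=0: L1-HIT | VC [8, 44, 54]
  [12] addr=0xa3 blk=40 s=0: L1-HIT | VC [8, 44, 54]
  [13] addr=0xde blk=55 s=7: MISS | VC [44, 54, 15]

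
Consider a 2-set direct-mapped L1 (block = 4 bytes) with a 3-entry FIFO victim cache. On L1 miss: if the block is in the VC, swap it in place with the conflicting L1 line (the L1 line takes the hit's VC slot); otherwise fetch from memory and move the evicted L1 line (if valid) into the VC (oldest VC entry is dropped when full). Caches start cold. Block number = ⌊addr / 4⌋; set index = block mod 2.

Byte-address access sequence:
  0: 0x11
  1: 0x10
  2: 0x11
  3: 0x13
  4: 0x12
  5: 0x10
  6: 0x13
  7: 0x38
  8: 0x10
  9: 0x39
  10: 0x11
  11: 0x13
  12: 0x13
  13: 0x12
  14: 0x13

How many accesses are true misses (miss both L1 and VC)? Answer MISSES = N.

#0 0x11→b4/s0 MISS; vc=[]
#1 0x10→b4/s0 L1-HIT; vc=[]
#2 0x11→b4/s0 L1-HIT; vc=[]
#3 0x13→b4/s0 L1-HIT; vc=[]
#4 0x12→b4/s0 L1-HIT; vc=[]
#5 0x10→b4/s0 L1-HIT; vc=[]
#6 0x13→b4/s0 L1-HIT; vc=[]
#7 0x38→b14/s0 MISS; vc=[4]
#8 0x10→b4/s0 VC-HIT; vc=[14]
#9 0x39→b14/s0 VC-HIT; vc=[4]
#10 0x11→b4/s0 VC-HIT; vc=[14]
#11 0x13→b4/s0 L1-HIT; vc=[14]
#12 0x13→b4/s0 L1-HIT; vc=[14]
#13 0x12→b4/s0 L1-HIT; vc=[14]
#14 0x13→b4/s0 L1-HIT; vc=[14]

MISSES = 2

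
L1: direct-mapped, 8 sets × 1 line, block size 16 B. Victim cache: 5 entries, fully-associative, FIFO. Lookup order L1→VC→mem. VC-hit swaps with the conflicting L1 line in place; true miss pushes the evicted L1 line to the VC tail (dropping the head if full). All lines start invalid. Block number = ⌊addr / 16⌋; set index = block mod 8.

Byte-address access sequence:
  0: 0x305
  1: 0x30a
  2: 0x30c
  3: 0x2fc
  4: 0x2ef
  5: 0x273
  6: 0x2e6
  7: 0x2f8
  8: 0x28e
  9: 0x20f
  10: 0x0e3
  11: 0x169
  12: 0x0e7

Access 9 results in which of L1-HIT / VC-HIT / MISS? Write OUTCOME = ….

OUTCOME = MISS

  [0] addr=0x305 blk=48 s=0: MISS | VC []
  [1] addr=0x30a blk=48 s=0: L1-HIT | VC []
  [2] addr=0x30c blk=48 s=0: L1-HIT | VC []
  [3] addr=0x2fc blk=47 s=7: MISS | VC []
  [4] addr=0x2ef blk=46 s=6: MISS | VC []
  [5] addr=0x273 blk=39 s=7: MISS | VC [47]
  [6] addr=0x2e6 blk=46 s=6: L1-HIT | VC [47]
  [7] addr=0x2f8 blk=47 s=7: VC-HIT | VC [39]
  [8] addr=0x28e blk=40 s=0: MISS | VC [39, 48]
  [9] addr=0x20f blk=32 s=0: MISS | VC [39, 48, 40]
  [10] addr=0xe3 blk=14 s=6: MISS | VC [39, 48, 40, 46]
  [11] addr=0x169 blk=22 s=6: MISS | VC [39, 48, 40, 46, 14]
  [12] addr=0xe7 blk=14 s=6: VC-HIT | VC [39, 48, 40, 46, 22]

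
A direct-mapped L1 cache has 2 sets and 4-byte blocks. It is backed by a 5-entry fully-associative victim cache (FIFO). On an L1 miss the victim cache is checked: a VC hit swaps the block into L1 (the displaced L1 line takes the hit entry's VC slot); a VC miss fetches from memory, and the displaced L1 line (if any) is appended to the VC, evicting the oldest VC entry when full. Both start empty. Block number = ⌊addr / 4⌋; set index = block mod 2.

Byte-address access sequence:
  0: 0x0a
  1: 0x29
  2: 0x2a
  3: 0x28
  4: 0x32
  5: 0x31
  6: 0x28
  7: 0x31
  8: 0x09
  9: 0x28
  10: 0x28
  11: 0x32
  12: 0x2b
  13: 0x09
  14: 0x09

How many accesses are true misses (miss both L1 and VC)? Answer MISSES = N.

MISSES = 3

#0 0xa→b2/s0 MISS; vc=[]
#1 0x29→b10/s0 MISS; vc=[2]
#2 0x2a→b10/s0 L1-HIT; vc=[2]
#3 0x28→b10/s0 L1-HIT; vc=[2]
#4 0x32→b12/s0 MISS; vc=[2,10]
#5 0x31→b12/s0 L1-HIT; vc=[2,10]
#6 0x28→b10/s0 VC-HIT; vc=[2,12]
#7 0x31→b12/s0 VC-HIT; vc=[2,10]
#8 0x9→b2/s0 VC-HIT; vc=[12,10]
#9 0x28→b10/s0 VC-HIT; vc=[12,2]
#10 0x28→b10/s0 L1-HIT; vc=[12,2]
#11 0x32→b12/s0 VC-HIT; vc=[10,2]
#12 0x2b→b10/s0 VC-HIT; vc=[12,2]
#13 0x9→b2/s0 VC-HIT; vc=[12,10]
#14 0x9→b2/s0 L1-HIT; vc=[12,10]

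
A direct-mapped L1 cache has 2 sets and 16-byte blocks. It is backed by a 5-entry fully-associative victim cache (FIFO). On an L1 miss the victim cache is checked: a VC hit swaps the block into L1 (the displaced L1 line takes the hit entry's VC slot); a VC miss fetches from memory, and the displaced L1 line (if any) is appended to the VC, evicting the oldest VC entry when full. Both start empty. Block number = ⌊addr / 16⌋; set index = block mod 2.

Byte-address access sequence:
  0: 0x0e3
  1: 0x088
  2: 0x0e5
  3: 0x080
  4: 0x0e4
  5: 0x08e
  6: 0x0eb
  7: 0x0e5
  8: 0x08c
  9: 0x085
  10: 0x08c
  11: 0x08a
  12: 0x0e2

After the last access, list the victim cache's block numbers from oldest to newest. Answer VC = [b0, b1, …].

  [0] addr=0xe3 blk=14 s=0: MISS | VC []
  [1] addr=0x88 blk=8 s=0: MISS | VC [14]
  [2] addr=0xe5 blk=14 s=0: VC-HIT | VC [8]
  [3] addr=0x80 blk=8 s=0: VC-HIT | VC [14]
  [4] addr=0xe4 blk=14 s=0: VC-HIT | VC [8]
  [5] addr=0x8e blk=8 s=0: VC-HIT | VC [14]
  [6] addr=0xeb blk=14 s=0: VC-HIT | VC [8]
  [7] addr=0xe5 blk=14 s=0: L1-HIT | VC [8]
  [8] addr=0x8c blk=8 s=0: VC-HIT | VC [14]
  [9] addr=0x85 blk=8 s=0: L1-HIT | VC [14]
  [10] addr=0x8c blk=8 s=0: L1-HIT | VC [14]
  [11] addr=0x8a blk=8 s=0: L1-HIT | VC [14]
  [12] addr=0xe2 blk=14 s=0: VC-HIT | VC [8]

VC = [8]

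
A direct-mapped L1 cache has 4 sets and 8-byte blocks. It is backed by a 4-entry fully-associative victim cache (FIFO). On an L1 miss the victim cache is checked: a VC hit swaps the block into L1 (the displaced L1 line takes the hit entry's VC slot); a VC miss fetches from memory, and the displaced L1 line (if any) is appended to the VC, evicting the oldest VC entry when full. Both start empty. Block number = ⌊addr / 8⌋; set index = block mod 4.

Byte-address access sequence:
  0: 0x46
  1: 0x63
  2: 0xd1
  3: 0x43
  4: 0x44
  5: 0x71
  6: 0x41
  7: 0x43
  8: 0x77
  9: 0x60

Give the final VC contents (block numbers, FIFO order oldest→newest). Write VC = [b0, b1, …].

  [0] addr=0x46 blk=8 s=0: MISS | VC []
  [1] addr=0x63 blk=12 s=0: MISS | VC [8]
  [2] addr=0xd1 blk=26 s=2: MISS | VC [8]
  [3] addr=0x43 blk=8 s=0: VC-HIT | VC [12]
  [4] addr=0x44 blk=8 s=0: L1-HIT | VC [12]
  [5] addr=0x71 blk=14 s=2: MISS | VC [12, 26]
  [6] addr=0x41 blk=8 s=0: L1-HIT | VC [12, 26]
  [7] addr=0x43 blk=8 s=0: L1-HIT | VC [12, 26]
  [8] addr=0x77 blk=14 s=2: L1-HIT | VC [12, 26]
  [9] addr=0x60 blk=12 s=0: VC-HIT | VC [8, 26]

VC = [8, 26]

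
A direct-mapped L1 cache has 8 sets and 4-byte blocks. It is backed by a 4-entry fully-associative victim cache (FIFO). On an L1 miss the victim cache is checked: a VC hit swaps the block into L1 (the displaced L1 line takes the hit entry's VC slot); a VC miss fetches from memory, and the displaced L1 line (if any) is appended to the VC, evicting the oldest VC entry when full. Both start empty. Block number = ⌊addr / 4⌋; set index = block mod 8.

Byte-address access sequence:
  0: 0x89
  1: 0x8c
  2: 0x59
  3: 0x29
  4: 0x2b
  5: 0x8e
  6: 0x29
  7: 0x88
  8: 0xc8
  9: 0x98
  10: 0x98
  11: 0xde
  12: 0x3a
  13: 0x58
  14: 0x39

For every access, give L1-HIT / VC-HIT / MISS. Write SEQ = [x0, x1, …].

SEQ = [MISS, MISS, MISS, MISS, L1-HIT, L1-HIT, L1-HIT, VC-HIT, MISS, MISS, L1-HIT, MISS, MISS, VC-HIT, VC-HIT]

0: 0x89 (blk 34, set 2) → MISS  vc=[]
1: 0x8c (blk 35, set 3) → MISS  vc=[]
2: 0x59 (blk 22, set 6) → MISS  vc=[]
3: 0x29 (blk 10, set 2) → MISS  vc=[34]
4: 0x2b (blk 10, set 2) → L1-HIT  vc=[34]
5: 0x8e (blk 35, set 3) → L1-HIT  vc=[34]
6: 0x29 (blk 10, set 2) → L1-HIT  vc=[34]
7: 0x88 (blk 34, set 2) → VC-HIT  vc=[10]
8: 0xc8 (blk 50, set 2) → MISS  vc=[10, 34]
9: 0x98 (blk 38, set 6) → MISS  vc=[10, 34, 22]
10: 0x98 (blk 38, set 6) → L1-HIT  vc=[10, 34, 22]
11: 0xde (blk 55, set 7) → MISS  vc=[10, 34, 22]
12: 0x3a (blk 14, set 6) → MISS  vc=[10, 34, 22, 38]
13: 0x58 (blk 22, set 6) → VC-HIT  vc=[10, 34, 14, 38]
14: 0x39 (blk 14, set 6) → VC-HIT  vc=[10, 34, 22, 38]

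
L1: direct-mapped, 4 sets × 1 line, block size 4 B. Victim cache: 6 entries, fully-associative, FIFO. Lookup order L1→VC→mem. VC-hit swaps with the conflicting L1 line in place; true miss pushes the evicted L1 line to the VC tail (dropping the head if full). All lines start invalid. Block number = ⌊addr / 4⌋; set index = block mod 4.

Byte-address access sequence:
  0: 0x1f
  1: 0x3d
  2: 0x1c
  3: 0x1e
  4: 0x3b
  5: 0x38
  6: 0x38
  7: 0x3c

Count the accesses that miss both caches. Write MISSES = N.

0: 0x1f (blk 7, set 3) → MISS  vc=[]
1: 0x3d (blk 15, set 3) → MISS  vc=[7]
2: 0x1c (blk 7, set 3) → VC-HIT  vc=[15]
3: 0x1e (blk 7, set 3) → L1-HIT  vc=[15]
4: 0x3b (blk 14, set 2) → MISS  vc=[15]
5: 0x38 (blk 14, set 2) → L1-HIT  vc=[15]
6: 0x38 (blk 14, set 2) → L1-HIT  vc=[15]
7: 0x3c (blk 15, set 3) → VC-HIT  vc=[7]

MISSES = 3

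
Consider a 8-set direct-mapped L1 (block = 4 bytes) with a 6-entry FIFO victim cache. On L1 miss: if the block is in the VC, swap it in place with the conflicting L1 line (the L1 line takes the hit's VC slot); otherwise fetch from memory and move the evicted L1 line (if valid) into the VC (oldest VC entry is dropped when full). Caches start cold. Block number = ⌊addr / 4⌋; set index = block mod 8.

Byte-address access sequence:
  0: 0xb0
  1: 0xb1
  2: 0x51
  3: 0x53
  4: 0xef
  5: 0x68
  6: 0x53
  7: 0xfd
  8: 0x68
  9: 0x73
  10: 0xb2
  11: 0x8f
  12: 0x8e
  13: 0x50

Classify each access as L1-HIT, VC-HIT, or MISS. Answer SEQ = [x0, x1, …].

SEQ = [MISS, L1-HIT, MISS, L1-HIT, MISS, MISS, L1-HIT, MISS, L1-HIT, MISS, VC-HIT, MISS, L1-HIT, VC-HIT]

#0 0xb0→b44/s4 MISS; vc=[]
#1 0xb1→b44/s4 L1-HIT; vc=[]
#2 0x51→b20/s4 MISS; vc=[44]
#3 0x53→b20/s4 L1-HIT; vc=[44]
#4 0xef→b59/s3 MISS; vc=[44]
#5 0x68→b26/s2 MISS; vc=[44]
#6 0x53→b20/s4 L1-HIT; vc=[44]
#7 0xfd→b63/s7 MISS; vc=[44]
#8 0x68→b26/s2 L1-HIT; vc=[44]
#9 0x73→b28/s4 MISS; vc=[44,20]
#10 0xb2→b44/s4 VC-HIT; vc=[28,20]
#11 0x8f→b35/s3 MISS; vc=[28,20,59]
#12 0x8e→b35/s3 L1-HIT; vc=[28,20,59]
#13 0x50→b20/s4 VC-HIT; vc=[28,44,59]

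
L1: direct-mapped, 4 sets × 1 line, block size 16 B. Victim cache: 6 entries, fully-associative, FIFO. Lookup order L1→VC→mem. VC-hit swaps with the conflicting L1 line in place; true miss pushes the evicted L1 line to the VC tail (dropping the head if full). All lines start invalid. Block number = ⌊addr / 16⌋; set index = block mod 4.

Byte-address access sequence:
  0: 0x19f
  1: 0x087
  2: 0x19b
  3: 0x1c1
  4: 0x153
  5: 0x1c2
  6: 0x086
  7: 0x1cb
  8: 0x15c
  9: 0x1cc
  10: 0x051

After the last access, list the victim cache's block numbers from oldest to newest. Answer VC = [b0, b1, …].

VC = [8, 25, 21]

  [0] addr=0x19f blk=25 s=1: MISS | VC []
  [1] addr=0x87 blk=8 s=0: MISS | VC []
  [2] addr=0x19b blk=25 s=1: L1-HIT | VC []
  [3] addr=0x1c1 blk=28 s=0: MISS | VC [8]
  [4] addr=0x153 blk=21 s=1: MISS | VC [8, 25]
  [5] addr=0x1c2 blk=28 s=0: L1-HIT | VC [8, 25]
  [6] addr=0x86 blk=8 s=0: VC-HIT | VC [28, 25]
  [7] addr=0x1cb blk=28 s=0: VC-HIT | VC [8, 25]
  [8] addr=0x15c blk=21 s=1: L1-HIT | VC [8, 25]
  [9] addr=0x1cc blk=28 s=0: L1-HIT | VC [8, 25]
  [10] addr=0x51 blk=5 s=1: MISS | VC [8, 25, 21]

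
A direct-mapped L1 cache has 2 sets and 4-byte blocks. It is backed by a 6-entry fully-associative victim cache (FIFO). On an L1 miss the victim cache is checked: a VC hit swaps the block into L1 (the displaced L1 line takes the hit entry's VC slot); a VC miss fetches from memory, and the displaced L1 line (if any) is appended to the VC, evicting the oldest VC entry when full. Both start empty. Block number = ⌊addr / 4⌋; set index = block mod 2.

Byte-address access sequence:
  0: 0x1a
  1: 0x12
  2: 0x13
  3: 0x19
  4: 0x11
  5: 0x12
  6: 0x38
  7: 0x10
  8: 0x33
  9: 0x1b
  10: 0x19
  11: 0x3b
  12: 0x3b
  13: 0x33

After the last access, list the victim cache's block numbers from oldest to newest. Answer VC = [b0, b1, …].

  [0] addr=0x1a blk=6 s=0: MISS | VC []
  [1] addr=0x12 blk=4 s=0: MISS | VC [6]
  [2] addr=0x13 blk=4 s=0: L1-HIT | VC [6]
  [3] addr=0x19 blk=6 s=0: VC-HIT | VC [4]
  [4] addr=0x11 blk=4 s=0: VC-HIT | VC [6]
  [5] addr=0x12 blk=4 s=0: L1-HIT | VC [6]
  [6] addr=0x38 blk=14 s=0: MISS | VC [6, 4]
  [7] addr=0x10 blk=4 s=0: VC-HIT | VC [6, 14]
  [8] addr=0x33 blk=12 s=0: MISS | VC [6, 14, 4]
  [9] addr=0x1b blk=6 s=0: VC-HIT | VC [12, 14, 4]
  [10] addr=0x19 blk=6 s=0: L1-HIT | VC [12, 14, 4]
  [11] addr=0x3b blk=14 s=0: VC-HIT | VC [12, 6, 4]
  [12] addr=0x3b blk=14 s=0: L1-HIT | VC [12, 6, 4]
  [13] addr=0x33 blk=12 s=0: VC-HIT | VC [14, 6, 4]

VC = [14, 6, 4]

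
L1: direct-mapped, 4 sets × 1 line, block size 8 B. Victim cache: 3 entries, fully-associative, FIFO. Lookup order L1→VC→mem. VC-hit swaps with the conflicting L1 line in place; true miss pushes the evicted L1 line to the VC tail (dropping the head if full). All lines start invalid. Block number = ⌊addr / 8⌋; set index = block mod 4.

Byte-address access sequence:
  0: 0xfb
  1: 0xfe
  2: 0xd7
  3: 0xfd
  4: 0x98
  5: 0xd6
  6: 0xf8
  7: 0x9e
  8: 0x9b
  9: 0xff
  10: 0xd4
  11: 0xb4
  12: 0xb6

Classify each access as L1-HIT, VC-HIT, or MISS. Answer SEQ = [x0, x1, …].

  [0] addr=0xfb blk=31 s=3: MISS | VC []
  [1] addr=0xfe blk=31 s=3: L1-HIT | VC []
  [2] addr=0xd7 blk=26 s=2: MISS | VC []
  [3] addr=0xfd blk=31 s=3: L1-HIT | VC []
  [4] addr=0x98 blk=19 s=3: MISS | VC [31]
  [5] addr=0xd6 blk=26 s=2: L1-HIT | VC [31]
  [6] addr=0xf8 blk=31 s=3: VC-HIT | VC [19]
  [7] addr=0x9e blk=19 s=3: VC-HIT | VC [31]
  [8] addr=0x9b blk=19 s=3: L1-HIT | VC [31]
  [9] addr=0xff blk=31 s=3: VC-HIT | VC [19]
  [10] addr=0xd4 blk=26 s=2: L1-HIT | VC [19]
  [11] addr=0xb4 blk=22 s=2: MISS | VC [19, 26]
  [12] addr=0xb6 blk=22 s=2: L1-HIT | VC [19, 26]

SEQ = [MISS, L1-HIT, MISS, L1-HIT, MISS, L1-HIT, VC-HIT, VC-HIT, L1-HIT, VC-HIT, L1-HIT, MISS, L1-HIT]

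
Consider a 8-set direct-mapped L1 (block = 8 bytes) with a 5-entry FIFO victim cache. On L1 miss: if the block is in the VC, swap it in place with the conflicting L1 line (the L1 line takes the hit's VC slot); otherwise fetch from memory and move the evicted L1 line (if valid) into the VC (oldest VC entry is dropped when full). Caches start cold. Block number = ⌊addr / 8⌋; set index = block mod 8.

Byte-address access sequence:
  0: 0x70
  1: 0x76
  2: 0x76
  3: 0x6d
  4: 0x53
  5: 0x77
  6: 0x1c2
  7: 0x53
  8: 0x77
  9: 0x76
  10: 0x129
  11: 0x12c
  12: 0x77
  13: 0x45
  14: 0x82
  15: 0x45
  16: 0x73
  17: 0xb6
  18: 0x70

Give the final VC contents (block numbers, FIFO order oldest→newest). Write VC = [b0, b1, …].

#0 0x70→b14/s6 MISS; vc=[]
#1 0x76→b14/s6 L1-HIT; vc=[]
#2 0x76→b14/s6 L1-HIT; vc=[]
#3 0x6d→b13/s5 MISS; vc=[]
#4 0x53→b10/s2 MISS; vc=[]
#5 0x77→b14/s6 L1-HIT; vc=[]
#6 0x1c2→b56/s0 MISS; vc=[]
#7 0x53→b10/s2 L1-HIT; vc=[]
#8 0x77→b14/s6 L1-HIT; vc=[]
#9 0x76→b14/s6 L1-HIT; vc=[]
#10 0x129→b37/s5 MISS; vc=[13]
#11 0x12c→b37/s5 L1-HIT; vc=[13]
#12 0x77→b14/s6 L1-HIT; vc=[13]
#13 0x45→b8/s0 MISS; vc=[13,56]
#14 0x82→b16/s0 MISS; vc=[13,56,8]
#15 0x45→b8/s0 VC-HIT; vc=[13,56,16]
#16 0x73→b14/s6 L1-HIT; vc=[13,56,16]
#17 0xb6→b22/s6 MISS; vc=[13,56,16,14]
#18 0x70→b14/s6 VC-HIT; vc=[13,56,16,22]

VC = [13, 56, 16, 22]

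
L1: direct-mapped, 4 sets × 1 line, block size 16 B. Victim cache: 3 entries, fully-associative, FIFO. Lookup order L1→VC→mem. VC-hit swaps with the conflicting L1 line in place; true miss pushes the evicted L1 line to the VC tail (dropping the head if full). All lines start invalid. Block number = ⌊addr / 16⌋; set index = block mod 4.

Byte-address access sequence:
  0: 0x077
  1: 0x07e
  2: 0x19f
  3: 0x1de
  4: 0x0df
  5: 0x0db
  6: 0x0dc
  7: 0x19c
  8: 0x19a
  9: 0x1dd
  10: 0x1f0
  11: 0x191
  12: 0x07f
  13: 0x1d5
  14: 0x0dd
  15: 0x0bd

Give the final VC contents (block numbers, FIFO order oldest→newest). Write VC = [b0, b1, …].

VC = [25, 31, 7]

  [0] addr=0x77 blk=7 s=3: MISS | VC []
  [1] addr=0x7e blk=7 s=3: L1-HIT | VC []
  [2] addr=0x19f blk=25 s=1: MISS | VC []
  [3] addr=0x1de blk=29 s=1: MISS | VC [25]
  [4] addr=0xdf blk=13 s=1: MISS | VC [25, 29]
  [5] addr=0xdb blk=13 s=1: L1-HIT | VC [25, 29]
  [6] addr=0xdc blk=13 s=1: L1-HIT | VC [25, 29]
  [7] addr=0x19c blk=25 s=1: VC-HIT | VC [13, 29]
  [8] addr=0x19a blk=25 s=1: L1-HIT | VC [13, 29]
  [9] addr=0x1dd blk=29 s=1: VC-HIT | VC [13, 25]
  [10] addr=0x1f0 blk=31 s=3: MISS | VC [13, 25, 7]
  [11] addr=0x191 blk=25 s=1: VC-HIT | VC [13, 29, 7]
  [12] addr=0x7f blk=7 s=3: VC-HIT | VC [13, 29, 31]
  [13] addr=0x1d5 blk=29 s=1: VC-HIT | VC [13, 25, 31]
  [14] addr=0xdd blk=13 s=1: VC-HIT | VC [29, 25, 31]
  [15] addr=0xbd blk=11 s=3: MISS | VC [25, 31, 7]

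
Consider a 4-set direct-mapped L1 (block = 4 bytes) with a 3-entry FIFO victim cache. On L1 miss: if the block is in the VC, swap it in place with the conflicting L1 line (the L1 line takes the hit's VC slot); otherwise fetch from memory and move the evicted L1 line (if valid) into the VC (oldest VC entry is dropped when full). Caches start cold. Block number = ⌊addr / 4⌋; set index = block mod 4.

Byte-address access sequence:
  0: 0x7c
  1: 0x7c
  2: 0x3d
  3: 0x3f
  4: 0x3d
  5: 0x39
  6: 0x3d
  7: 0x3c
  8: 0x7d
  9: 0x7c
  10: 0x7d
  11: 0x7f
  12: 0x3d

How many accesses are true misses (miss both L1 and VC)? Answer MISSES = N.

  [0] addr=0x7c blk=31 s=3: MISS | VC []
  [1] addr=0x7c blk=31 s=3: L1-HIT | VC []
  [2] addr=0x3d blk=15 s=3: MISS | VC [31]
  [3] addr=0x3f blk=15 s=3: L1-HIT | VC [31]
  [4] addr=0x3d blk=15 s=3: L1-HIT | VC [31]
  [5] addr=0x39 blk=14 s=2: MISS | VC [31]
  [6] addr=0x3d blk=15 s=3: L1-HIT | VC [31]
  [7] addr=0x3c blk=15 s=3: L1-HIT | VC [31]
  [8] addr=0x7d blk=31 s=3: VC-HIT | VC [15]
  [9] addr=0x7c blk=31 s=3: L1-HIT | VC [15]
  [10] addr=0x7d blk=31 s=3: L1-HIT | VC [15]
  [11] addr=0x7f blk=31 s=3: L1-HIT | VC [15]
  [12] addr=0x3d blk=15 s=3: VC-HIT | VC [31]

MISSES = 3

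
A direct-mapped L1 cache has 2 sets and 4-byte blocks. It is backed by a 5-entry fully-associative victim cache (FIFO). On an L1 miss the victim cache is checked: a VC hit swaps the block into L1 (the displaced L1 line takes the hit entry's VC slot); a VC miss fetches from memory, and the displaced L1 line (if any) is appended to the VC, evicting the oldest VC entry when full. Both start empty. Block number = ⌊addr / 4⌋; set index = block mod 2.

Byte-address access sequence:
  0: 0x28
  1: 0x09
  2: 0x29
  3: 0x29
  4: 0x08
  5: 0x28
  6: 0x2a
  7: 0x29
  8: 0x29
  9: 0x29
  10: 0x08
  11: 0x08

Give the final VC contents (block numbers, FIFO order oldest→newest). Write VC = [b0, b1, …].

VC = [10]

  [0] addr=0x28 blk=10 s=0: MISS | VC []
  [1] addr=0x9 blk=2 s=0: MISS | VC [10]
  [2] addr=0x29 blk=10 s=0: VC-HIT | VC [2]
  [3] addr=0x29 blk=10 s=0: L1-HIT | VC [2]
  [4] addr=0x8 blk=2 s=0: VC-HIT | VC [10]
  [5] addr=0x28 blk=10 s=0: VC-HIT | VC [2]
  [6] addr=0x2a blk=10 s=0: L1-HIT | VC [2]
  [7] addr=0x29 blk=10 s=0: L1-HIT | VC [2]
  [8] addr=0x29 blk=10 s=0: L1-HIT | VC [2]
  [9] addr=0x29 blk=10 s=0: L1-HIT | VC [2]
  [10] addr=0x8 blk=2 s=0: VC-HIT | VC [10]
  [11] addr=0x8 blk=2 s=0: L1-HIT | VC [10]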